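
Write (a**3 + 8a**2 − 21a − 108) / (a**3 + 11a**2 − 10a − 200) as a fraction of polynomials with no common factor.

Apply the Euclidean algorithm:
  a**3 + 8a**2 − 21a − 108 = (a**3 + 11a**2 − 10a − 200) + (−3a**2 − 11a + 92)
  a**3 + 11a**2 − 10a − 200 = (−(1/3)a − 22/9)(−3a**2 − 11a + 92) + (−(56/9)a + 224/9)
  −3a**2 − 11a + 92 = ((27/56)a + 207/56)(−(56/9)a + 224/9) + (0)
Last nonzero remainder: −(56/9)a + 224/9. Dividing through by −56/9 gives the monic gcd a − 4.
Cancel a − 4 from numerator and denominator to get the reduced form.

(a**2 + 12a + 27)/(a**2 + 15a + 50)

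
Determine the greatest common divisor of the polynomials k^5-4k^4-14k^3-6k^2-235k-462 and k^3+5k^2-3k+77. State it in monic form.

k^2-2k+11

Repeated division with remainder:
  k^5-4k^4-14k^3-6k^2-235k-462 = (k^2-9k+34)(k^3+5k^2-3k+77) + (-280k^2+560k-3080)
  k^3+5k^2-3k+77 = (-(1/280)k-1/40)(-280k^2+560k-3080) + (0)
Last nonzero remainder: -280k^2+560k-3080. Dividing through by -280 gives the monic gcd k^2-2k+11.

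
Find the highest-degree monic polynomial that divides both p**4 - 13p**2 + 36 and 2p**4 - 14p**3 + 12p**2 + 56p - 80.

Repeated division with remainder:
  p**4 - 13p**2 + 36 = (1/2)(2p**4 - 14p**3 + 12p**2 + 56p - 80) + (7p**3 - 19p**2 - 28p + 76)
  2p**4 - 14p**3 + 12p**2 + 56p - 80 = ((2/7)p - 60/49)(7p**3 - 19p**2 - 28p + 76) + (-(160/49)p**2 + 640/49)
  7p**3 - 19p**2 - 28p + 76 = (-(343/160)p + 931/160)(-(160/49)p**2 + 640/49) + (0)
Last nonzero remainder: -(160/49)p**2 + 640/49. Dividing through by -160/49 gives the monic gcd p**2 - 4.

p**2 - 4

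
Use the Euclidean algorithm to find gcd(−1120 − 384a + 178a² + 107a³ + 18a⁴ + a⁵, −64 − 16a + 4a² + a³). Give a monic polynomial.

Euclidean algorithm in ℚ[a]:
  a⁵ + 18a⁴ + 107a³ + 178a² − 384a − 1120 = (a² + 14a + 67)(a³ + 4a² − 16a − 64) + (198a² + 1584a + 3168)
  a³ + 4a² − 16a − 64 = ((1/198)a − 2/99)(198a² + 1584a + 3168) + (0)
Last nonzero remainder: 198a² + 1584a + 3168. Dividing through by 198 gives the monic gcd a² + 8a + 16.

16 + 8a + a²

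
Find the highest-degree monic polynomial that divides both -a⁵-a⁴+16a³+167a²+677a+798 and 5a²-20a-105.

Apply the Euclidean algorithm:
  -a⁵-a⁴+16a³+167a²+677a+798 = (-(1/5)a³-a²-5a-38/5)(5a²-20a-105) + (0)
Last nonzero remainder: 5a²-20a-105. Dividing through by 5 gives the monic gcd a²-4a-21.

a²-4a-21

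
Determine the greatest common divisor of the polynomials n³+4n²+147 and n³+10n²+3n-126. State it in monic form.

n+7

Repeated division with remainder:
  n³+4n²+147 = (n³+10n²+3n-126) + (-6n²-3n+273)
  n³+10n²+3n-126 = (-(1/6)n-19/12)(-6n²-3n+273) + ((175/4)n+1225/4)
  -6n²-3n+273 = (-(24/175)n+156/175)((175/4)n+1225/4) + (0)
Last nonzero remainder: (175/4)n+1225/4. Dividing through by 175/4 gives the monic gcd n+7.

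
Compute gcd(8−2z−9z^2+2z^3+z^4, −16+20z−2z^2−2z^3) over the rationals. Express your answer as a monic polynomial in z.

Euclidean algorithm in ℚ[z]:
  z^4+2z^3−9z^2−2z+8 = (−(1/2)z−1/2)(−2z^3−2z^2+20z−16) + (0)
Last nonzero remainder: −2z^3−2z^2+20z−16. Dividing through by −2 gives the monic gcd z^3+z^2−10z+8.

8−10z+z^2+z^3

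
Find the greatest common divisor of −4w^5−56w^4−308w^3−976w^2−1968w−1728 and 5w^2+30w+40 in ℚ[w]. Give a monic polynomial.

Repeated division with remainder:
  −4w^5−56w^4−308w^3−976w^2−1968w−1728 = (−(4/5)w^3−(32/5)w^2−(84/5)w−216/5)(5w^2+30w+40) + (0)
Last nonzero remainder: 5w^2+30w+40. Dividing through by 5 gives the monic gcd w^2+6w+8.

w^2+6w+8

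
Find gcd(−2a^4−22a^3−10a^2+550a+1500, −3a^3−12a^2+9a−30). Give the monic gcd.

By polynomial division,
  −2a^4−22a^3−10a^2+550a+1500 = ((2/3)a+14/3)(−3a^3−12a^2+9a−30) + (40a^2+528a+1640)
  −3a^3−12a^2+9a−30 = (−(3/40)a+69/100)(40a^2+528a+1640) + (−(5808/25)a−5808/5)
  40a^2+528a+1640 = (−(125/726)a−1025/726)(−(5808/25)a−5808/5) + (0)
Last nonzero remainder: −(5808/25)a−5808/5. Dividing through by −5808/25 gives the monic gcd a+5.

a+5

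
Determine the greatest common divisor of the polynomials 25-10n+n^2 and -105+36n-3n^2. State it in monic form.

Euclidean algorithm in ℚ[n]:
  n^2-10n+25 = (-1/3)(-3n^2+36n-105) + (2n-10)
  -3n^2+36n-105 = (-(3/2)n+21/2)(2n-10) + (0)
Last nonzero remainder: 2n-10. Dividing through by 2 gives the monic gcd n-5.

-5+n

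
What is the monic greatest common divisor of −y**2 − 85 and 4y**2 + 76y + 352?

1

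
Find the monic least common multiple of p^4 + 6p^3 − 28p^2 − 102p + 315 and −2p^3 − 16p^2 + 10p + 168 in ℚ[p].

p^5 + 10p^4 − 4p^3 − 214p^2 − 93p + 1260

By polynomial division,
  p^4 + 6p^3 − 28p^2 − 102p + 315 = (−(1/2)p + 1)(−2p^3 − 16p^2 + 10p + 168) + (−7p^2 − 28p + 147)
  −2p^3 − 16p^2 + 10p + 168 = ((2/7)p + 8/7)(−7p^2 − 28p + 147) + (0)
Last nonzero remainder: −7p^2 − 28p + 147. Dividing through by −7 gives the monic gcd p^2 + 4p − 21.
Then lcm(f, g) = f·g / gcd(f, g); expanding and making the result monic gives the answer.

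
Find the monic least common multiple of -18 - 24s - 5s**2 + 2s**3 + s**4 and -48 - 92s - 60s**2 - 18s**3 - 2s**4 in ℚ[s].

-72 - 114s - 44s**2 + 3s**3 + 6s**4 + s**5

Apply the Euclidean algorithm:
  s**4 + 2s**3 - 5s**2 - 24s - 18 = (-1/2)(-2s**4 - 18s**3 - 60s**2 - 92s - 48) + (-7s**3 - 35s**2 - 70s - 42)
  -2s**4 - 18s**3 - 60s**2 - 92s - 48 = ((2/7)s + 8/7)(-7s**3 - 35s**2 - 70s - 42) + (0)
Last nonzero remainder: -7s**3 - 35s**2 - 70s - 42. Dividing through by -7 gives the monic gcd s**3 + 5s**2 + 10s + 6.
Then lcm(f, g) = f·g / gcd(f, g); expanding and making the result monic gives the answer.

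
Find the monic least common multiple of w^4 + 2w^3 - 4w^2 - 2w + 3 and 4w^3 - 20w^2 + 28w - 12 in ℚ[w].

w^5 - w^4 - 10w^3 + 10w^2 + 9w - 9

Euclidean algorithm in ℚ[w]:
  w^4 + 2w^3 - 4w^2 - 2w + 3 = ((1/4)w + 7/4)(4w^3 - 20w^2 + 28w - 12) + (24w^2 - 48w + 24)
  4w^3 - 20w^2 + 28w - 12 = ((1/6)w - 1/2)(24w^2 - 48w + 24) + (0)
Last nonzero remainder: 24w^2 - 48w + 24. Dividing through by 24 gives the monic gcd w^2 - 2w + 1.
Then lcm(f, g) = f·g / gcd(f, g); expanding and making the result monic gives the answer.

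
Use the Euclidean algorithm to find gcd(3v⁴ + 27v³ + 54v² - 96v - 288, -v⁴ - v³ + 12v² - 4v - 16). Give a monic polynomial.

v² + 2v - 8

By polynomial division,
  3v⁴ + 27v³ + 54v² - 96v - 288 = (-3)(-v⁴ - v³ + 12v² - 4v - 16) + (24v³ + 90v² - 108v - 336)
  -v⁴ - v³ + 12v² - 4v - 16 = (-(1/24)v + 11/96)(24v³ + 90v² - 108v - 336) + (-(45/16)v² - (45/8)v + 45/2)
  24v³ + 90v² - 108v - 336 = (-(128/15)v - 224/15)(-(45/16)v² - (45/8)v + 45/2) + (0)
Last nonzero remainder: -(45/16)v² - (45/8)v + 45/2. Dividing through by -45/16 gives the monic gcd v² + 2v - 8.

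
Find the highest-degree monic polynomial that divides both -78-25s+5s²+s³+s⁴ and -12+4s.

By polynomial division,
  s⁴+s³+5s²-25s-78 = ((1/4)s³+s²+(17/4)s+13/2)(4s-12) + (0)
Last nonzero remainder: 4s-12. Dividing through by 4 gives the monic gcd s-3.

-3+s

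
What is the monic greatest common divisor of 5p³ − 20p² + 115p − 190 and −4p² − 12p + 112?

1

Repeated division with remainder:
  5p³ − 20p² + 115p − 190 = (−(5/4)p + 35/4)(−4p² − 12p + 112) + (360p − 1170)
  −4p² − 12p + 112 = (−(1/90)p − 5/72)(360p − 1170) + (123/4)
  360p − 1170 = ((480/41)p − 1560/41)(123/4) + (0)
The last nonzero remainder is the constant 123/4, so the polynomials are coprime and gcd = 1.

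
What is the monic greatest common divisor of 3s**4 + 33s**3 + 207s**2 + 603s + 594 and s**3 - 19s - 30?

Repeated division with remainder:
  3s**4 + 33s**3 + 207s**2 + 603s + 594 = (3s + 33)(s**3 - 19s - 30) + (264s**2 + 1320s + 1584)
  s**3 - 19s - 30 = ((1/264)s - 5/264)(264s**2 + 1320s + 1584) + (0)
Last nonzero remainder: 264s**2 + 1320s + 1584. Dividing through by 264 gives the monic gcd s**2 + 5s + 6.

s**2 + 5s + 6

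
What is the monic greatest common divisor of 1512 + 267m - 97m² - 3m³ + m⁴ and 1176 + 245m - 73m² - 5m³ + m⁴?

168 + 11m - 12m² + m³

Apply the Euclidean algorithm:
  m⁴ - 3m³ - 97m² + 267m + 1512 = (m⁴ - 5m³ - 73m² + 245m + 1176) + (2m³ - 24m² + 22m + 336)
  m⁴ - 5m³ - 73m² + 245m + 1176 = ((1/2)m + 7/2)(2m³ - 24m² + 22m + 336) + (0)
Last nonzero remainder: 2m³ - 24m² + 22m + 336. Dividing through by 2 gives the monic gcd m³ - 12m² + 11m + 168.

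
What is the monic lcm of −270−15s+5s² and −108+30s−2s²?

Apply the Euclidean algorithm:
  5s²−15s−270 = (−5/2)(−2s²+30s−108) + (60s−540)
  −2s²+30s−108 = (−(1/30)s+1/5)(60s−540) + (0)
Last nonzero remainder: 60s−540. Dividing through by 60 gives the monic gcd s−9.
Then lcm(f, g) = f·g / gcd(f, g); expanding and making the result monic gives the answer.

324−36s−9s²+s³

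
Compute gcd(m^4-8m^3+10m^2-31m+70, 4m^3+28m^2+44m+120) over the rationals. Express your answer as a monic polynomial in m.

m^2+m+5

Repeated division with remainder:
  m^4-8m^3+10m^2-31m+70 = ((1/4)m-15/4)(4m^3+28m^2+44m+120) + (104m^2+104m+520)
  4m^3+28m^2+44m+120 = ((1/26)m+3/13)(104m^2+104m+520) + (0)
Last nonzero remainder: 104m^2+104m+520. Dividing through by 104 gives the monic gcd m^2+m+5.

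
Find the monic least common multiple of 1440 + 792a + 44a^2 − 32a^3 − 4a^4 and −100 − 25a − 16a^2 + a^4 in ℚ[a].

Euclidean algorithm in ℚ[a]:
  −4a^4 − 32a^3 + 44a^2 + 792a + 1440 = (−4)(a^4 − 16a^2 − 25a − 100) + (−32a^3 − 20a^2 + 692a + 1040)
  a^4 − 16a^2 − 25a − 100 = (−(1/32)a + 5/256)(−32a^3 − 20a^2 + 692a + 1040) + ((385/64)a^2 − (385/64)a − 1925/16)
  −32a^3 − 20a^2 + 692a + 1040 = (−(2048/385)a − 3328/385)((385/64)a^2 − (385/64)a − 1925/16) + (0)
Last nonzero remainder: (385/64)a^2 − (385/64)a − 1925/16. Dividing through by 385/64 gives the monic gcd a^2 − a − 20.
Then lcm(f, g) = f·g / gcd(f, g); expanding and making the result monic gives the answer.

−1800 − 1350a − 613a^2 − 169a^3 + 2a^4 + 9a^5 + a^6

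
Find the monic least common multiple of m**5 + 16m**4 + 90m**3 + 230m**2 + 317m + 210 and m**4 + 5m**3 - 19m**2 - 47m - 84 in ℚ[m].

m**6 + 12m**5 + 26m**4 - 130m**3 - 603m**2 - 1058m - 840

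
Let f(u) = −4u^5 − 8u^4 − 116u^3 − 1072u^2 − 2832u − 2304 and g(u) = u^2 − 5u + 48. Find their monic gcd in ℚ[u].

u^2 − 5u + 48

Repeated division with remainder:
  −4u^5 − 8u^4 − 116u^3 − 1072u^2 − 2832u − 2304 = (−4u^3 − 28u^2 − 64u − 48)(u^2 − 5u + 48) + (0)
The last nonzero remainder u^2 − 5u + 48 is already monic.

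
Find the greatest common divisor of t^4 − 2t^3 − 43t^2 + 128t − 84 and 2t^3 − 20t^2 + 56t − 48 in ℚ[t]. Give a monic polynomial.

t^2 − 8t + 12

By polynomial division,
  t^4 − 2t^3 − 43t^2 + 128t − 84 = ((1/2)t + 4)(2t^3 − 20t^2 + 56t − 48) + (9t^2 − 72t + 108)
  2t^3 − 20t^2 + 56t − 48 = ((2/9)t − 4/9)(9t^2 − 72t + 108) + (0)
Last nonzero remainder: 9t^2 − 72t + 108. Dividing through by 9 gives the monic gcd t^2 − 8t + 12.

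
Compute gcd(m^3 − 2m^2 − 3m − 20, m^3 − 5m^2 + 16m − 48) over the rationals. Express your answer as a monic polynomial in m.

m − 4

Repeated division with remainder:
  m^3 − 2m^2 − 3m − 20 = (m^3 − 5m^2 + 16m − 48) + (3m^2 − 19m + 28)
  m^3 − 5m^2 + 16m − 48 = ((1/3)m + 4/9)(3m^2 − 19m + 28) + ((136/9)m − 544/9)
  3m^2 − 19m + 28 = ((27/136)m − 63/136)((136/9)m − 544/9) + (0)
Last nonzero remainder: (136/9)m − 544/9. Dividing through by 136/9 gives the monic gcd m − 4.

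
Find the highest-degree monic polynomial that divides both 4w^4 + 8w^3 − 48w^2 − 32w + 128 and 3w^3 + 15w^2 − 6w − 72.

w^2 + 2w − 8

Euclidean algorithm in ℚ[w]:
  4w^4 + 8w^3 − 48w^2 − 32w + 128 = ((4/3)w − 4)(3w^3 + 15w^2 − 6w − 72) + (20w^2 + 40w − 160)
  3w^3 + 15w^2 − 6w − 72 = ((3/20)w + 9/20)(20w^2 + 40w − 160) + (0)
Last nonzero remainder: 20w^2 + 40w − 160. Dividing through by 20 gives the monic gcd w^2 + 2w − 8.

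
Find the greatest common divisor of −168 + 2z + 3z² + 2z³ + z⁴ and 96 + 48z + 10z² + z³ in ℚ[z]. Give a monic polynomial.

Apply the Euclidean algorithm:
  z⁴ + 2z³ + 3z² + 2z − 168 = (z − 8)(z³ + 10z² + 48z + 96) + (35z² + 290z + 600)
  z³ + 10z² + 48z + 96 = ((1/35)z + 12/245)(35z² + 290z + 600) + ((816/49)z + 3264/49)
  35z² + 290z + 600 = ((1715/816)z + 1225/136)((816/49)z + 3264/49) + (0)
Last nonzero remainder: (816/49)z + 3264/49. Dividing through by 816/49 gives the monic gcd z + 4.

4 + z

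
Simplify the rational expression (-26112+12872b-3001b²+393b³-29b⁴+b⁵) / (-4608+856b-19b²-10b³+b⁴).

(51-10b+b²)/(9+b)

Repeated division with remainder:
  b⁵-29b⁴+393b³-3001b²+12872b-26112 = (b-19)(b⁴-10b³-19b²+856b-4608) + (222b³-4218b²+33744b-113664)
  b⁴-10b³-19b²+856b-4608 = ((1/222)b+3/74)(222b³-4218b²+33744b-113664) + (0)
Last nonzero remainder: 222b³-4218b²+33744b-113664. Dividing through by 222 gives the monic gcd b³-19b²+152b-512.
Cancel b³-19b²+152b-512 from numerator and denominator to get the reduced form.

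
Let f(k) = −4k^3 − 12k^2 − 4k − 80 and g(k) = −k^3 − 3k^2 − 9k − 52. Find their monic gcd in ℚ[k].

Repeated division with remainder:
  −4k^3 − 12k^2 − 4k − 80 = (4)(−k^3 − 3k^2 − 9k − 52) + (32k + 128)
  −k^3 − 3k^2 − 9k − 52 = (−(1/32)k^2 + (1/32)k − 13/32)(32k + 128) + (0)
Last nonzero remainder: 32k + 128. Dividing through by 32 gives the monic gcd k + 4.

k + 4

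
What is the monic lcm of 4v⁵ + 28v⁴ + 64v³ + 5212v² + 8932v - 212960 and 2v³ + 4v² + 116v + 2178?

v⁶ + 16v⁵ + 79v⁴ + 1447v³ + 13960v² - 33143v - 479160

Euclidean algorithm in ℚ[v]:
  4v⁵ + 28v⁴ + 64v³ + 5212v² + 8932v - 212960 = (2v² + 10v - 104)(2v³ + 4v² + 116v + 2178) + (112v² - 784v + 13552)
  2v³ + 4v² + 116v + 2178 = ((1/56)v + 9/56)(112v² - 784v + 13552) + (0)
Last nonzero remainder: 112v² - 784v + 13552. Dividing through by 112 gives the monic gcd v² - 7v + 121.
Then lcm(f, g) = f·g / gcd(f, g); expanding and making the result monic gives the answer.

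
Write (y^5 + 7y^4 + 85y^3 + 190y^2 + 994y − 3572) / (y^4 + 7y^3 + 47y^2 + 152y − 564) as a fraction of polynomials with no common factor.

Apply the Euclidean algorithm:
  y^5 + 7y^4 + 85y^3 + 190y^2 + 994y − 3572 = (y)(y^4 + 7y^3 + 47y^2 + 152y − 564) + (38y^3 + 38y^2 + 1558y − 3572)
  y^4 + 7y^3 + 47y^2 + 152y − 564 = ((1/38)y + 3/19)(38y^3 + 38y^2 + 1558y − 3572) + (0)
Last nonzero remainder: 38y^3 + 38y^2 + 1558y − 3572. Dividing through by 38 gives the monic gcd y^3 + y^2 + 41y − 94.
Cancel y^3 + y^2 + 41y − 94 from numerator and denominator to get the reduced form.

(y^2 + 6y + 38)/(y + 6)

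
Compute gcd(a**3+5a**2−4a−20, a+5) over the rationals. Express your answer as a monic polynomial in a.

Euclidean algorithm in ℚ[a]:
  a**3+5a**2−4a−20 = (a**2−4)(a+5) + (0)
The last nonzero remainder a+5 is already monic.

a+5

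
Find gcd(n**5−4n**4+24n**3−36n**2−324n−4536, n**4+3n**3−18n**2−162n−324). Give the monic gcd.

Euclidean algorithm in ℚ[n]:
  n**5−4n**4+24n**3−36n**2−324n−4536 = (n−7)(n**4+3n**3−18n**2−162n−324) + (63n**3−1134n−6804)
  n**4+3n**3−18n**2−162n−324 = ((1/63)n+1/21)(63n**3−1134n−6804) + (0)
Last nonzero remainder: 63n**3−1134n−6804. Dividing through by 63 gives the monic gcd n**3−18n−108.

n**3−18n−108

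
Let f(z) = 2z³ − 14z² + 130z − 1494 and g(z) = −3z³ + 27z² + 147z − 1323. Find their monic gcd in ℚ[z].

By polynomial division,
  2z³ − 14z² + 130z − 1494 = (−2/3)(−3z³ + 27z² + 147z − 1323) + (4z² + 228z − 2376)
  −3z³ + 27z² + 147z − 1323 = (−(3/4)z + 99/2)(4z² + 228z − 2376) + (−12921z + 116289)
  4z² + 228z − 2376 = (−(4/12921)z − 88/4307)(−12921z + 116289) + (0)
Last nonzero remainder: −12921z + 116289. Dividing through by −12921 gives the monic gcd z − 9.

z − 9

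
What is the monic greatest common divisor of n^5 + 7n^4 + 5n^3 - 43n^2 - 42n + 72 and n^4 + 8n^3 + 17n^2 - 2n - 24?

Euclidean algorithm in ℚ[n]:
  n^5 + 7n^4 + 5n^3 - 43n^2 - 42n + 72 = (n - 1)(n^4 + 8n^3 + 17n^2 - 2n - 24) + (-4n^3 - 24n^2 - 20n + 48)
  n^4 + 8n^3 + 17n^2 - 2n - 24 = (-(1/4)n - 1/2)(-4n^3 - 24n^2 - 20n + 48) + (0)
Last nonzero remainder: -4n^3 - 24n^2 - 20n + 48. Dividing through by -4 gives the monic gcd n^3 + 6n^2 + 5n - 12.

n^3 + 6n^2 + 5n - 12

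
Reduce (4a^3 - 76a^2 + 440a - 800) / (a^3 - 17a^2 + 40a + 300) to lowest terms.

(4a^2 - 36a + 80)/(a^2 - 7a - 30)

By polynomial division,
  4a^3 - 76a^2 + 440a - 800 = (4)(a^3 - 17a^2 + 40a + 300) + (-8a^2 + 280a - 2000)
  a^3 - 17a^2 + 40a + 300 = (-(1/8)a - 9/4)(-8a^2 + 280a - 2000) + (420a - 4200)
  -8a^2 + 280a - 2000 = (-(2/105)a + 10/21)(420a - 4200) + (0)
Last nonzero remainder: 420a - 4200. Dividing through by 420 gives the monic gcd a - 10.
Cancel a - 10 from numerator and denominator to get the reduced form.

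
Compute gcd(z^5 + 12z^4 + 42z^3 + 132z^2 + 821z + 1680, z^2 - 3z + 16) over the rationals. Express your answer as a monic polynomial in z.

Repeated division with remainder:
  z^5 + 12z^4 + 42z^3 + 132z^2 + 821z + 1680 = (z^3 + 15z^2 + 71z + 105)(z^2 - 3z + 16) + (0)
The last nonzero remainder z^2 - 3z + 16 is already monic.

z^2 - 3z + 16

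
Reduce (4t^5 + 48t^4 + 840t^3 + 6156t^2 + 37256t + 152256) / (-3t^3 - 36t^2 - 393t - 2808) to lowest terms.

(-4t^3 - 36t^2 - 316t - 1464)/(3t + 27)

Apply the Euclidean algorithm:
  4t^5 + 48t^4 + 840t^3 + 6156t^2 + 37256t + 152256 = (-(4/3)t^2 - 316/3)(-3t^3 - 36t^2 - 393t - 2808) + (-1380t^2 - 4140t - 143520)
  -3t^3 - 36t^2 - 393t - 2808 = ((1/460)t + 9/460)(-1380t^2 - 4140t - 143520) + (0)
Last nonzero remainder: -1380t^2 - 4140t - 143520. Dividing through by -1380 gives the monic gcd t^2 + 3t + 104.
Cancel t^2 + 3t + 104 from numerator and denominator to get the reduced form.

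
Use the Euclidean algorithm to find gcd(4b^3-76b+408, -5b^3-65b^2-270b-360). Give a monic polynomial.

By polynomial division,
  4b^3-76b+408 = (-4/5)(-5b^3-65b^2-270b-360) + (-52b^2-292b+120)
  -5b^3-65b^2-270b-360 = ((5/52)b+120/169)(-52b^2-292b+120) + (-(12540/169)b-75240/169)
  -52b^2-292b+120 = ((2197/3135)b-169/627)(-(12540/169)b-75240/169) + (0)
Last nonzero remainder: -(12540/169)b-75240/169. Dividing through by -12540/169 gives the monic gcd b+6.

b+6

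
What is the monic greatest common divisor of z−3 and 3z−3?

1

Apply the Euclidean algorithm:
  z−3 = (1/3)(3z−3) + (−2)
  3z−3 = (−(3/2)z+3/2)(−2) + (0)
The last nonzero remainder is the constant −2, so the polynomials are coprime and gcd = 1.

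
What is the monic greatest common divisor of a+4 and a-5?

1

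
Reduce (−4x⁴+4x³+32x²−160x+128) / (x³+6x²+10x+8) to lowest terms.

By polynomial division,
  −4x⁴+4x³+32x²−160x+128 = (−4x+28)(x³+6x²+10x+8) + (−96x²−408x−96)
  x³+6x²+10x+8 = (−(1/96)x−7/384)(−96x²−408x−96) + ((25/16)x+25/4)
  −96x²−408x−96 = (−(1536/25)x−384/25)((25/16)x+25/4) + (0)
Last nonzero remainder: (25/16)x+25/4. Dividing through by 25/16 gives the monic gcd x+4.
Cancel x+4 from numerator and denominator to get the reduced form.

(−4x³+20x²−48x+32)/(x²+2x+2)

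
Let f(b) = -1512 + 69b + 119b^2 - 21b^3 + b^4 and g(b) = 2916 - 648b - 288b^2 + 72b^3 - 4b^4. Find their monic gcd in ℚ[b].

Apply the Euclidean algorithm:
  b^4 - 21b^3 + 119b^2 + 69b - 1512 = (-1/4)(-4b^4 + 72b^3 - 288b^2 - 648b + 2916) + (-3b^3 + 47b^2 - 93b - 783)
  -4b^4 + 72b^3 - 288b^2 - 648b + 2916 = ((4/3)b - 28/9)(-3b^3 + 47b^2 - 93b - 783) + (-(160/9)b^2 + (320/3)b + 480)
  -3b^3 + 47b^2 - 93b - 783 = ((27/160)b - 261/160)(-(160/9)b^2 + (320/3)b + 480) + (0)
Last nonzero remainder: -(160/9)b^2 + (320/3)b + 480. Dividing through by -160/9 gives the monic gcd b^2 - 6b - 27.

-27 - 6b + b^2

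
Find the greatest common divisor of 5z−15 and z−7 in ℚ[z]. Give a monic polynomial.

1

Apply the Euclidean algorithm:
  5z−15 = (5)(z−7) + (20)
  z−7 = ((1/20)z−7/20)(20) + (0)
The last nonzero remainder is the constant 20, so the polynomials are coprime and gcd = 1.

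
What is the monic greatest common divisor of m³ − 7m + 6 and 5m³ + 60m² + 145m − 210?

Apply the Euclidean algorithm:
  m³ − 7m + 6 = (1/5)(5m³ + 60m² + 145m − 210) + (−12m² − 36m + 48)
  5m³ + 60m² + 145m − 210 = (−(5/12)m − 15/4)(−12m² − 36m + 48) + (30m − 30)
  −12m² − 36m + 48 = (−(2/5)m − 8/5)(30m − 30) + (0)
Last nonzero remainder: 30m − 30. Dividing through by 30 gives the monic gcd m − 1.

m − 1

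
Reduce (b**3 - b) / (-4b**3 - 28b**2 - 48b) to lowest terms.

(-b**2 + 1)/(4b**2 + 28b + 48)

Euclidean algorithm in ℚ[b]:
  b**3 - b = (-1/4)(-4b**3 - 28b**2 - 48b) + (-7b**2 - 13b)
  -4b**3 - 28b**2 - 48b = ((4/7)b + 144/49)(-7b**2 - 13b) + (-(480/49)b)
  -7b**2 - 13b = ((343/480)b + 637/480)(-(480/49)b) + (0)
Last nonzero remainder: -(480/49)b. Dividing through by -480/49 gives the monic gcd b.
Cancel b from numerator and denominator to get the reduced form.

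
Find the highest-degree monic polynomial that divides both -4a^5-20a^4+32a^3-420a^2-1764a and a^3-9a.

By polynomial division,
  -4a^5-20a^4+32a^3-420a^2-1764a = (-4a^2-20a-4)(a^3-9a) + (-600a^2-1800a)
  a^3-9a = (-(1/600)a+1/200)(-600a^2-1800a) + (0)
Last nonzero remainder: -600a^2-1800a. Dividing through by -600 gives the monic gcd a^2+3a.

a^2+3a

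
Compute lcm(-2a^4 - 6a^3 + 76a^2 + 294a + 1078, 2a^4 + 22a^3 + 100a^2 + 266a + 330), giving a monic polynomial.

By polynomial division,
  -2a^4 - 6a^3 + 76a^2 + 294a + 1078 = (-1)(2a^4 + 22a^3 + 100a^2 + 266a + 330) + (16a^3 + 176a^2 + 560a + 1408)
  2a^4 + 22a^3 + 100a^2 + 266a + 330 = ((1/8)a)(16a^3 + 176a^2 + 560a + 1408) + (30a^2 + 90a + 330)
  16a^3 + 176a^2 + 560a + 1408 = ((8/15)a + 64/15)(30a^2 + 90a + 330) + (0)
Last nonzero remainder: 30a^2 + 90a + 330. Dividing through by 30 gives the monic gcd a^2 + 3a + 11.
Then lcm(f, g) = f·g / gcd(f, g); expanding and making the result monic gives the answer.

a^6 + 11a^5 + a^4 - 406a^3 - 2285a^2 - 6517a - 8085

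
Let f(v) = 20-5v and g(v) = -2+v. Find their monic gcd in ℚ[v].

Apply the Euclidean algorithm:
  -5v+20 = (-5)(v-2) + (10)
  v-2 = ((1/10)v-1/5)(10) + (0)
The last nonzero remainder is the constant 10, so the polynomials are coprime and gcd = 1.

1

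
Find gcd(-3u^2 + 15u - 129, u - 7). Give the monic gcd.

Apply the Euclidean algorithm:
  -3u^2 + 15u - 129 = (-3u - 6)(u - 7) + (-171)
  u - 7 = (-(1/171)u + 7/171)(-171) + (0)
The last nonzero remainder is the constant -171, so the polynomials are coprime and gcd = 1.

1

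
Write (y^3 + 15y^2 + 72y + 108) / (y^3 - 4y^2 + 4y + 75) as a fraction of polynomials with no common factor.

Euclidean algorithm in ℚ[y]:
  y^3 + 15y^2 + 72y + 108 = (y^3 - 4y^2 + 4y + 75) + (19y^2 + 68y + 33)
  y^3 - 4y^2 + 4y + 75 = ((1/19)y - 144/361)(19y^2 + 68y + 33) + ((10609/361)y + 31827/361)
  19y^2 + 68y + 33 = ((6859/10609)y + 3971/10609)((10609/361)y + 31827/361) + (0)
Last nonzero remainder: (10609/361)y + 31827/361. Dividing through by 10609/361 gives the monic gcd y + 3.
Cancel y + 3 from numerator and denominator to get the reduced form.

(y^2 + 12y + 36)/(y^2 - 7y + 25)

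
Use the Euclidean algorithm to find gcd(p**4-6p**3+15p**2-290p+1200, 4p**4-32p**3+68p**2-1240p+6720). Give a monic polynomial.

p**3-p**2+10p-240

Repeated division with remainder:
  p**4-6p**3+15p**2-290p+1200 = (1/4)(4p**4-32p**3+68p**2-1240p+6720) + (2p**3-2p**2+20p-480)
  4p**4-32p**3+68p**2-1240p+6720 = (2p-14)(2p**3-2p**2+20p-480) + (0)
Last nonzero remainder: 2p**3-2p**2+20p-480. Dividing through by 2 gives the monic gcd p**3-p**2+10p-240.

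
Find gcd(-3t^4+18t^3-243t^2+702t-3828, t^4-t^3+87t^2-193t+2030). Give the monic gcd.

Apply the Euclidean algorithm:
  -3t^4+18t^3-243t^2+702t-3828 = (-3)(t^4-t^3+87t^2-193t+2030) + (15t^3+18t^2+123t+2262)
  t^4-t^3+87t^2-193t+2030 = ((1/15)t-11/75)(15t^3+18t^2+123t+2262) + ((2036/25)t^2-(8144/25)t+59044/25)
  15t^3+18t^2+123t+2262 = ((375/2036)t+975/1018)((2036/25)t^2-(8144/25)t+59044/25) + (0)
Last nonzero remainder: (2036/25)t^2-(8144/25)t+59044/25. Dividing through by 2036/25 gives the monic gcd t^2-4t+29.

t^2-4t+29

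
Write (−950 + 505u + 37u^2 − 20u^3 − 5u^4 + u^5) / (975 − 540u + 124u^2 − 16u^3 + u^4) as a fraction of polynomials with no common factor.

Repeated division with remainder:
  u^5 − 5u^4 − 20u^3 + 37u^2 + 505u − 950 = (u + 11)(u^4 − 16u^3 + 124u^2 − 540u + 975) + (32u^3 − 787u^2 + 5470u − 11675)
  u^4 − 16u^3 + 124u^2 − 540u + 975 = ((1/32)u + 275/1024)(32u^3 − 787u^2 + 5470u − 11675) + ((168361/1024)u^2 − (841805/512)u + 4209025/1024)
  32u^3 − 787u^2 + 5470u − 11675 = ((32768/168361)u − 478208/168361)((168361/1024)u^2 − (841805/512)u + 4209025/1024) + (0)
Last nonzero remainder: (168361/1024)u^2 − (841805/512)u + 4209025/1024. Dividing through by 168361/1024 gives the monic gcd u^2 − 10u + 25.
Cancel u^2 − 10u + 25 from numerator and denominator to get the reduced form.

(−38 + 5u + 5u^2 + u^3)/(39 − 6u + u^2)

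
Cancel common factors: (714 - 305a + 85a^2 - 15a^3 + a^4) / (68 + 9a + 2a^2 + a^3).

Euclidean algorithm in ℚ[a]:
  a^4 - 15a^3 + 85a^2 - 305a + 714 = (a - 17)(a^3 + 2a^2 + 9a + 68) + (110a^2 - 220a + 1870)
  a^3 + 2a^2 + 9a + 68 = ((1/110)a + 2/55)(110a^2 - 220a + 1870) + (0)
Last nonzero remainder: 110a^2 - 220a + 1870. Dividing through by 110 gives the monic gcd a^2 - 2a + 17.
Cancel a^2 - 2a + 17 from numerator and denominator to get the reduced form.

(42 - 13a + a^2)/(4 + a)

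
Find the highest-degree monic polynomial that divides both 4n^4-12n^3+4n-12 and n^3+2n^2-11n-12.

Repeated division with remainder:
  4n^4-12n^3+4n-12 = (4n-20)(n^3+2n^2-11n-12) + (84n^2-168n-252)
  n^3+2n^2-11n-12 = ((1/84)n+1/21)(84n^2-168n-252) + (0)
Last nonzero remainder: 84n^2-168n-252. Dividing through by 84 gives the monic gcd n^2-2n-3.

n^2-2n-3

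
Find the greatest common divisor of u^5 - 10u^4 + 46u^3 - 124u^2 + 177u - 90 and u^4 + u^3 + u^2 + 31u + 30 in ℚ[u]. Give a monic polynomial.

u^2 - 3u + 10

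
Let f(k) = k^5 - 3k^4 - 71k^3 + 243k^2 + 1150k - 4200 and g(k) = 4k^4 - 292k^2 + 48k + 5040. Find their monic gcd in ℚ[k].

k^3 + 6k^2 - 37k - 210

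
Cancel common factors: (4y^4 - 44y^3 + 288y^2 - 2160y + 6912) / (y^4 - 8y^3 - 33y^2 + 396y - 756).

(4y^2 + 4y + 192)/(y^2 + 4y - 21)

Apply the Euclidean algorithm:
  4y^4 - 44y^3 + 288y^2 - 2160y + 6912 = (4)(y^4 - 8y^3 - 33y^2 + 396y - 756) + (-12y^3 + 420y^2 - 3744y + 9936)
  y^4 - 8y^3 - 33y^2 + 396y - 756 = (-(1/12)y - 9/4)(-12y^3 + 420y^2 - 3744y + 9936) + (600y^2 - 7200y + 21600)
  -12y^3 + 420y^2 - 3744y + 9936 = (-(1/50)y + 23/50)(600y^2 - 7200y + 21600) + (0)
Last nonzero remainder: 600y^2 - 7200y + 21600. Dividing through by 600 gives the monic gcd y^2 - 12y + 36.
Cancel y^2 - 12y + 36 from numerator and denominator to get the reduced form.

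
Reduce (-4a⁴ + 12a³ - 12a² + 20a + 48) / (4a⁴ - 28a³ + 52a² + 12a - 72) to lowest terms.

Repeated division with remainder:
  -4a⁴ + 12a³ - 12a² + 20a + 48 = (-1)(4a⁴ - 28a³ + 52a² + 12a - 72) + (-16a³ + 40a² + 32a - 24)
  4a⁴ - 28a³ + 52a² + 12a - 72 = (-(1/4)a + 9/8)(-16a³ + 40a² + 32a - 24) + (15a² - 30a - 45)
  -16a³ + 40a² + 32a - 24 = (-(16/15)a + 8/15)(15a² - 30a - 45) + (0)
Last nonzero remainder: 15a² - 30a - 45. Dividing through by 15 gives the monic gcd a² - 2a - 3.
Cancel a² - 2a - 3 from numerator and denominator to get the reduced form.

(-a² + a - 4)/(a² - 5a + 6)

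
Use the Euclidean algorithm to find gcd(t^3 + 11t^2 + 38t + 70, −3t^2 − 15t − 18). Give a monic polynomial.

Repeated division with remainder:
  t^3 + 11t^2 + 38t + 70 = (−(1/3)t − 2)(−3t^2 − 15t − 18) + (2t + 34)
  −3t^2 − 15t − 18 = (−(3/2)t + 18)(2t + 34) + (−630)
  2t + 34 = (−(1/315)t − 17/315)(−630) + (0)
The last nonzero remainder is the constant −630, so the polynomials are coprime and gcd = 1.

1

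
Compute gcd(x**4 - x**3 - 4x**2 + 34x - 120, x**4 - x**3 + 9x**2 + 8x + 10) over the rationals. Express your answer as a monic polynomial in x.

x**2 - 2x + 10

By polynomial division,
  x**4 - x**3 - 4x**2 + 34x - 120 = (x**4 - x**3 + 9x**2 + 8x + 10) + (-13x**2 + 26x - 130)
  x**4 - x**3 + 9x**2 + 8x + 10 = (-(1/13)x**2 - (1/13)x - 1/13)(-13x**2 + 26x - 130) + (0)
Last nonzero remainder: -13x**2 + 26x - 130. Dividing through by -13 gives the monic gcd x**2 - 2x + 10.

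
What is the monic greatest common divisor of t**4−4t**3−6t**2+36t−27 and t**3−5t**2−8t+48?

t+3

By polynomial division,
  t**4−4t**3−6t**2+36t−27 = (t+1)(t**3−5t**2−8t+48) + (7t**2−4t−75)
  t**3−5t**2−8t+48 = ((1/7)t−31/49)(7t**2−4t−75) + ((9/49)t+27/49)
  7t**2−4t−75 = ((343/9)t−1225/9)((9/49)t+27/49) + (0)
Last nonzero remainder: (9/49)t+27/49. Dividing through by 9/49 gives the monic gcd t+3.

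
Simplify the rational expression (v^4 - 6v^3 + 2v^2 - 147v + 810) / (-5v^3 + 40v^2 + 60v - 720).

(-v^3 - 2v + 135)/(5v^2 - 10v - 120)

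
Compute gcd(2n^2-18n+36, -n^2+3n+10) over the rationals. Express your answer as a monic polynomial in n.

Euclidean algorithm in ℚ[n]:
  2n^2-18n+36 = (-2)(-n^2+3n+10) + (-12n+56)
  -n^2+3n+10 = ((1/12)n+5/36)(-12n+56) + (20/9)
  -12n+56 = (-(27/5)n+126/5)(20/9) + (0)
The last nonzero remainder is the constant 20/9, so the polynomials are coprime and gcd = 1.

1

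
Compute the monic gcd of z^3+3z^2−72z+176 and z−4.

z−4

Repeated division with remainder:
  z^3+3z^2−72z+176 = (z^2+7z−44)(z−4) + (0)
The last nonzero remainder z−4 is already monic.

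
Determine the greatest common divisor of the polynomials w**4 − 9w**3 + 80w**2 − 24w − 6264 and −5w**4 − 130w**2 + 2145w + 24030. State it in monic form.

By polynomial division,
  w**4 − 9w**3 + 80w**2 − 24w − 6264 = (−1/5)(−5w**4 − 130w**2 + 2145w + 24030) + (−9w**3 + 54w**2 + 405w − 1458)
  −5w**4 − 130w**2 + 2145w + 24030 = ((5/9)w + 10/3)(−9w**3 + 54w**2 + 405w − 1458) + (−535w**2 + 1605w + 28890)
  −9w**3 + 54w**2 + 405w − 1458 = ((9/535)w − 27/535)(−535w**2 + 1605w + 28890) + (0)
Last nonzero remainder: −535w**2 + 1605w + 28890. Dividing through by −535 gives the monic gcd w**2 − 3w − 54.

w**2 − 3w − 54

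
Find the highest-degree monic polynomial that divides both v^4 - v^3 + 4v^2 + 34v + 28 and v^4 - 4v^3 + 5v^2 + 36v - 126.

v^2 - 4v + 14

By polynomial division,
  v^4 - v^3 + 4v^2 + 34v + 28 = (v^4 - 4v^3 + 5v^2 + 36v - 126) + (3v^3 - v^2 - 2v + 154)
  v^4 - 4v^3 + 5v^2 + 36v - 126 = ((1/3)v - 11/9)(3v^3 - v^2 - 2v + 154) + ((40/9)v^2 - (160/9)v + 560/9)
  3v^3 - v^2 - 2v + 154 = ((27/40)v + 99/40)((40/9)v^2 - (160/9)v + 560/9) + (0)
Last nonzero remainder: (40/9)v^2 - (160/9)v + 560/9. Dividing through by 40/9 gives the monic gcd v^2 - 4v + 14.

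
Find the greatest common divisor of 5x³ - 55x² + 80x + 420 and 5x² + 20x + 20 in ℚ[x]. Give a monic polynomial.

Apply the Euclidean algorithm:
  5x³ - 55x² + 80x + 420 = (x - 15)(5x² + 20x + 20) + (360x + 720)
  5x² + 20x + 20 = ((1/72)x + 1/36)(360x + 720) + (0)
Last nonzero remainder: 360x + 720. Dividing through by 360 gives the monic gcd x + 2.

x + 2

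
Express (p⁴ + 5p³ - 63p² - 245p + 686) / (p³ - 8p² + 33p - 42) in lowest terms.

(p³ + 7p² - 49p - 343)/(p² - 6p + 21)

By polynomial division,
  p⁴ + 5p³ - 63p² - 245p + 686 = (p + 13)(p³ - 8p² + 33p - 42) + (8p² - 632p + 1232)
  p³ - 8p² + 33p - 42 = ((1/8)p + 71/8)(8p² - 632p + 1232) + (5488p - 10976)
  8p² - 632p + 1232 = ((1/686)p - 11/98)(5488p - 10976) + (0)
Last nonzero remainder: 5488p - 10976. Dividing through by 5488 gives the monic gcd p - 2.
Cancel p - 2 from numerator and denominator to get the reduced form.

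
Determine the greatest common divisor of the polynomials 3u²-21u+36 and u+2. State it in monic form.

Apply the Euclidean algorithm:
  3u²-21u+36 = (3u-27)(u+2) + (90)
  u+2 = ((1/90)u+1/45)(90) + (0)
The last nonzero remainder is the constant 90, so the polynomials are coprime and gcd = 1.

1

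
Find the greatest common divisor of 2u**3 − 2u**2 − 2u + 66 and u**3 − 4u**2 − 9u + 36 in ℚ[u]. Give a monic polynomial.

Euclidean algorithm in ℚ[u]:
  2u**3 − 2u**2 − 2u + 66 = (2)(u**3 − 4u**2 − 9u + 36) + (6u**2 + 16u − 6)
  u**3 − 4u**2 − 9u + 36 = ((1/6)u − 10/9)(6u**2 + 16u − 6) + ((88/9)u + 88/3)
  6u**2 + 16u − 6 = ((27/44)u − 9/44)((88/9)u + 88/3) + (0)
Last nonzero remainder: (88/9)u + 88/3. Dividing through by 88/9 gives the monic gcd u + 3.

u + 3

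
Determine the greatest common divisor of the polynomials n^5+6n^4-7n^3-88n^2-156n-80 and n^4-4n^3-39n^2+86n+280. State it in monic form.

Euclidean algorithm in ℚ[n]:
  n^5+6n^4-7n^3-88n^2-156n-80 = (n+10)(n^4-4n^3-39n^2+86n+280) + (72n^3+216n^2-1296n-2880)
  n^4-4n^3-39n^2+86n+280 = ((1/72)n-7/72)(72n^3+216n^2-1296n-2880) + (0)
Last nonzero remainder: 72n^3+216n^2-1296n-2880. Dividing through by 72 gives the monic gcd n^3+3n^2-18n-40.

n^3+3n^2-18n-40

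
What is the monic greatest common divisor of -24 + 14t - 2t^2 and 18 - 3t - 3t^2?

By polynomial division,
  -2t^2 + 14t - 24 = (2/3)(-3t^2 - 3t + 18) + (16t - 36)
  -3t^2 - 3t + 18 = (-(3/16)t - 39/64)(16t - 36) + (-63/16)
  16t - 36 = (-(256/63)t + 64/7)(-63/16) + (0)
The last nonzero remainder is the constant -63/16, so the polynomials are coprime and gcd = 1.

1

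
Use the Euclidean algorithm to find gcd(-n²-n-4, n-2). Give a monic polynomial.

1

By polynomial division,
  -n²-n-4 = (-n-3)(n-2) + (-10)
  n-2 = (-(1/10)n+1/5)(-10) + (0)
The last nonzero remainder is the constant -10, so the polynomials are coprime and gcd = 1.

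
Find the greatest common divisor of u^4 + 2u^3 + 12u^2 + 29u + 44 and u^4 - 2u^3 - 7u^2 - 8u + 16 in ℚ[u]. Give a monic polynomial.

Euclidean algorithm in ℚ[u]:
  u^4 + 2u^3 + 12u^2 + 29u + 44 = (u^4 - 2u^3 - 7u^2 - 8u + 16) + (4u^3 + 19u^2 + 37u + 28)
  u^4 - 2u^3 - 7u^2 - 8u + 16 = ((1/4)u - 27/16)(4u^3 + 19u^2 + 37u + 28) + ((253/16)u^2 + (759/16)u + 253/4)
  4u^3 + 19u^2 + 37u + 28 = ((64/253)u + 112/253)((253/16)u^2 + (759/16)u + 253/4) + (0)
Last nonzero remainder: (253/16)u^2 + (759/16)u + 253/4. Dividing through by 253/16 gives the monic gcd u^2 + 3u + 4.

u^2 + 3u + 4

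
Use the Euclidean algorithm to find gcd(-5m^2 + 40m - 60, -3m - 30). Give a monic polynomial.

Repeated division with remainder:
  -5m^2 + 40m - 60 = ((5/3)m - 30)(-3m - 30) + (-960)
  -3m - 30 = ((1/320)m + 1/32)(-960) + (0)
The last nonzero remainder is the constant -960, so the polynomials are coprime and gcd = 1.

1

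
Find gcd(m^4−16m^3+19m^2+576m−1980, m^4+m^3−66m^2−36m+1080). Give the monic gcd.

By polynomial division,
  m^4−16m^3+19m^2+576m−1980 = (m^4+m^3−66m^2−36m+1080) + (−17m^3+85m^2+612m−3060)
  m^4+m^3−66m^2−36m+1080 = (−(1/17)m−6/17)(−17m^3+85m^2+612m−3060) + (0)
Last nonzero remainder: −17m^3+85m^2+612m−3060. Dividing through by −17 gives the monic gcd m^3−5m^2−36m+180.

m^3−5m^2−36m+180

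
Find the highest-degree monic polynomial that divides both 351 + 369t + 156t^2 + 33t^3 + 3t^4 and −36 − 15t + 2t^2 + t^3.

9 + 6t + t^2

Apply the Euclidean algorithm:
  3t^4 + 33t^3 + 156t^2 + 369t + 351 = (3t + 27)(t^3 + 2t^2 − 15t − 36) + (147t^2 + 882t + 1323)
  t^3 + 2t^2 − 15t − 36 = ((1/147)t − 4/147)(147t^2 + 882t + 1323) + (0)
Last nonzero remainder: 147t^2 + 882t + 1323. Dividing through by 147 gives the monic gcd t^2 + 6t + 9.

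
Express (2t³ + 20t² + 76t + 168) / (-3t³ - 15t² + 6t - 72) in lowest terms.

Apply the Euclidean algorithm:
  2t³ + 20t² + 76t + 168 = (-2/3)(-3t³ - 15t² + 6t - 72) + (10t² + 80t + 120)
  -3t³ - 15t² + 6t - 72 = (-(3/10)t + 9/10)(10t² + 80t + 120) + (-30t - 180)
  10t² + 80t + 120 = (-(1/3)t - 2/3)(-30t - 180) + (0)
Last nonzero remainder: -30t - 180. Dividing through by -30 gives the monic gcd t + 6.
Cancel t + 6 from numerator and denominator to get the reduced form.

(-2t² - 8t - 28)/(3t² - 3t + 12)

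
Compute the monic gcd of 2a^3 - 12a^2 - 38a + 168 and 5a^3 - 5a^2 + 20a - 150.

a - 3

Euclidean algorithm in ℚ[a]:
  2a^3 - 12a^2 - 38a + 168 = (2/5)(5a^3 - 5a^2 + 20a - 150) + (-10a^2 - 46a + 228)
  5a^3 - 5a^2 + 20a - 150 = (-(1/2)a + 14/5)(-10a^2 - 46a + 228) + ((1314/5)a - 3942/5)
  -10a^2 - 46a + 228 = (-(25/657)a - 190/657)((1314/5)a - 3942/5) + (0)
Last nonzero remainder: (1314/5)a - 3942/5. Dividing through by 1314/5 gives the monic gcd a - 3.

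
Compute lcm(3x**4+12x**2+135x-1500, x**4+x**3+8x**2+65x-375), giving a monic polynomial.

Euclidean algorithm in ℚ[x]:
  3x**4+12x**2+135x-1500 = (3)(x**4+x**3+8x**2+65x-375) + (-3x**3-12x**2-60x-375)
  x**4+x**3+8x**2+65x-375 = (-(1/3)x+1)(-3x**3-12x**2-60x-375) + (0)
Last nonzero remainder: -3x**3-12x**2-60x-375. Dividing through by -3 gives the monic gcd x**3+4x**2+20x+125.
Then lcm(f, g) = f·g / gcd(f, g); expanding and making the result monic gives the answer.

x**5-3x**4+4x**3+33x**2-635x+1500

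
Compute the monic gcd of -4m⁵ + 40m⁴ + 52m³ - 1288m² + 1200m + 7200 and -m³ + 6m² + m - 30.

m² - 3m - 10

Euclidean algorithm in ℚ[m]:
  -4m⁵ + 40m⁴ + 52m³ - 1288m² + 1200m + 7200 = (4m² - 16m - 144)(-m³ + 6m² + m - 30) + (-288m² + 864m + 2880)
  -m³ + 6m² + m - 30 = ((1/288)m - 1/96)(-288m² + 864m + 2880) + (0)
Last nonzero remainder: -288m² + 864m + 2880. Dividing through by -288 gives the monic gcd m² - 3m - 10.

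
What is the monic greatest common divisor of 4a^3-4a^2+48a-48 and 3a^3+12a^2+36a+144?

Repeated division with remainder:
  4a^3-4a^2+48a-48 = (4/3)(3a^3+12a^2+36a+144) + (-20a^2-240)
  3a^3+12a^2+36a+144 = (-(3/20)a-3/5)(-20a^2-240) + (0)
Last nonzero remainder: -20a^2-240. Dividing through by -20 gives the monic gcd a^2+12.

a^2+12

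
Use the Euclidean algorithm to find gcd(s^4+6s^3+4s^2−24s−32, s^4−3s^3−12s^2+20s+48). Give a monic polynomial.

s^2+4s+4

Apply the Euclidean algorithm:
  s^4+6s^3+4s^2−24s−32 = (s^4−3s^3−12s^2+20s+48) + (9s^3+16s^2−44s−80)
  s^4−3s^3−12s^2+20s+48 = ((1/9)s−43/81)(9s^3+16s^2−44s−80) + ((112/81)s^2+(448/81)s+448/81)
  9s^3+16s^2−44s−80 = ((729/112)s−405/28)((112/81)s^2+(448/81)s+448/81) + (0)
Last nonzero remainder: (112/81)s^2+(448/81)s+448/81. Dividing through by 112/81 gives the monic gcd s^2+4s+4.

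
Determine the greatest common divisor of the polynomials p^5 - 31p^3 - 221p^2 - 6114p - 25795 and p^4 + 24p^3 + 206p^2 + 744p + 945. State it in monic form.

p^2 + 12p + 35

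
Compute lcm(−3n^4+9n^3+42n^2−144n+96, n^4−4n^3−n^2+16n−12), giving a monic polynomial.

n^6−4n^5−17n^4+80n^3+4n^2−256n+192

Apply the Euclidean algorithm:
  −3n^4+9n^3+42n^2−144n+96 = (−3)(n^4−4n^3−n^2+16n−12) + (−3n^3+39n^2−96n+60)
  n^4−4n^3−n^2+16n−12 = (−(1/3)n−3)(−3n^3+39n^2−96n+60) + (84n^2−252n+168)
  −3n^3+39n^2−96n+60 = (−(1/28)n+5/14)(84n^2−252n+168) + (0)
Last nonzero remainder: 84n^2−252n+168. Dividing through by 84 gives the monic gcd n^2−3n+2.
Then lcm(f, g) = f·g / gcd(f, g); expanding and making the result monic gives the answer.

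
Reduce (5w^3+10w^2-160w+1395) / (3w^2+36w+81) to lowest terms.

(5w^2-35w+155)/(3w+9)

Euclidean algorithm in ℚ[w]:
  5w^3+10w^2-160w+1395 = ((5/3)w-50/3)(3w^2+36w+81) + (305w+2745)
  3w^2+36w+81 = ((3/305)w+9/305)(305w+2745) + (0)
Last nonzero remainder: 305w+2745. Dividing through by 305 gives the monic gcd w+9.
Cancel w+9 from numerator and denominator to get the reduced form.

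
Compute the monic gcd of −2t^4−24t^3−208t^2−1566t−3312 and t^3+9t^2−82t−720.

Euclidean algorithm in ℚ[t]:
  −2t^4−24t^3−208t^2−1566t−3312 = (−2t−6)(t^3+9t^2−82t−720) + (−318t^2−3498t−7632)
  t^3+9t^2−82t−720 = (−(1/318)t+1/159)(−318t^2−3498t−7632) + (−84t−672)
  −318t^2−3498t−7632 = ((53/14)t+159/14)(−84t−672) + (0)
Last nonzero remainder: −84t−672. Dividing through by −84 gives the monic gcd t+8.

t+8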